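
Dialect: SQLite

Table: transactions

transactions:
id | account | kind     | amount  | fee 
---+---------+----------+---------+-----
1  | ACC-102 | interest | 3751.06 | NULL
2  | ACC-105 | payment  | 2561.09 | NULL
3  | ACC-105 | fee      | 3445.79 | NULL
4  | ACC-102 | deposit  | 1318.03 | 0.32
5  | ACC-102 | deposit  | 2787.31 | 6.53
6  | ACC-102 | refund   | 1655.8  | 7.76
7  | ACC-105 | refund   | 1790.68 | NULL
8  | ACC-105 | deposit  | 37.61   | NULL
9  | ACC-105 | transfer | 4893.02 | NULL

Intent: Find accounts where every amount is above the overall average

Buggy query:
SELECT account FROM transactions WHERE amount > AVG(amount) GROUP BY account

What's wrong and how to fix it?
Bug: AVG() is an aggregate; it can't sit directly in WHERE

Fix: Use a subquery for AVG and a HAVING MIN(...) filter so the condition holds for every row in the group

Corrected query:
SELECT account FROM transactions GROUP BY account HAVING MIN(amount) > (SELECT AVG(amount) FROM transactions)

Result:
(no rows)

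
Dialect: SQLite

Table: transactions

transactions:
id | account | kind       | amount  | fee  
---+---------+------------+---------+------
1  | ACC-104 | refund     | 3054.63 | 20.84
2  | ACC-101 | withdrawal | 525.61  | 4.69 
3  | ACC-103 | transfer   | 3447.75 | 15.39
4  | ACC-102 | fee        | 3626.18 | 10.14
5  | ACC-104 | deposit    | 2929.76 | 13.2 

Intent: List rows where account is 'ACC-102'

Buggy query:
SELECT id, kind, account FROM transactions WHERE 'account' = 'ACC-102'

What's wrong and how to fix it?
Bug: 'account' in single quotes is a string literal, not the column; the comparison is literal-vs-literal and never true

Fix: Reference the column as account without single quotes

Corrected query:
SELECT id, kind, account FROM transactions WHERE account = 'ACC-102'

Result:
id | kind | account
---+------+--------
4  | fee  | ACC-102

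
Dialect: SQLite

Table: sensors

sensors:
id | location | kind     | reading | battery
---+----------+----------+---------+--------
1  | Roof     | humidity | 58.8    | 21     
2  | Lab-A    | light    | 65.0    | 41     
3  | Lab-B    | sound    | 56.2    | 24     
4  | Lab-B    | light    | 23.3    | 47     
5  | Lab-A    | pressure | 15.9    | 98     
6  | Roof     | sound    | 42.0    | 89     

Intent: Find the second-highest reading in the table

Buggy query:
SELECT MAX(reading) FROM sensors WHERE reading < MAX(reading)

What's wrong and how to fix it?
Bug: The inner MAX is an aggregate inside WHERE, which is not allowed

Fix: Compute the overall MAX in a subquery, then take MAX of rows below it

Corrected query:
SELECT MAX(reading) FROM sensors WHERE reading < (SELECT MAX(reading) FROM sensors)

Result:
MAX(reading)
------------
58.8        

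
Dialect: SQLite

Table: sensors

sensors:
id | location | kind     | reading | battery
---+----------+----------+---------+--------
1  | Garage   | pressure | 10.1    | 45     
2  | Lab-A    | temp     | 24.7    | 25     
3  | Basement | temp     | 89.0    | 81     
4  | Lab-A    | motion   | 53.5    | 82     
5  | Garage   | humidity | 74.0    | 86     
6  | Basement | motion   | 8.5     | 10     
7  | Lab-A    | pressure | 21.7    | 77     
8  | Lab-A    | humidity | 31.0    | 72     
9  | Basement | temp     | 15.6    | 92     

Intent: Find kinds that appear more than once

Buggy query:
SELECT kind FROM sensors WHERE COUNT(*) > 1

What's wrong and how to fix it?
Bug: WHERE can't reference COUNT(*); aggregates are computed after WHERE

Fix: GROUP BY kind, then filter groups with HAVING COUNT(*) > 1

Corrected query:
SELECT kind FROM sensors GROUP BY kind HAVING COUNT(*) > 1

Result:
kind    
--------
humidity
motion  
pressure
temp    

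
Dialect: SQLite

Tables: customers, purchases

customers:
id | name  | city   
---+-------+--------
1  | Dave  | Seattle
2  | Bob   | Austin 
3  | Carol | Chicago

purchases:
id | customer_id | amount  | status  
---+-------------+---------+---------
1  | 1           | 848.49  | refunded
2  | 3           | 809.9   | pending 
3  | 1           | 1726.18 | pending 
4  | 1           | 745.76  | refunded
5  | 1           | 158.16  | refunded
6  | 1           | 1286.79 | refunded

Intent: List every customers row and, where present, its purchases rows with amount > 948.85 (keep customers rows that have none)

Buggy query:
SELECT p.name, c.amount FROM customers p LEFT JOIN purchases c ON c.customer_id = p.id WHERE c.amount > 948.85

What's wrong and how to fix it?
Bug: A WHERE condition on the right-hand table after LEFT JOIN drops unmatched parents

Fix: Move the right-table condition into the ON clause so unmatched parents are kept

Corrected query:
SELECT p.name, c.amount FROM customers p LEFT JOIN purchases c ON c.customer_id = p.id AND c.amount > 948.85

Result:
name  | amount 
------+--------
Dave  | 1286.79
Dave  | 1726.18
Bob   | NULL   
Carol | NULL   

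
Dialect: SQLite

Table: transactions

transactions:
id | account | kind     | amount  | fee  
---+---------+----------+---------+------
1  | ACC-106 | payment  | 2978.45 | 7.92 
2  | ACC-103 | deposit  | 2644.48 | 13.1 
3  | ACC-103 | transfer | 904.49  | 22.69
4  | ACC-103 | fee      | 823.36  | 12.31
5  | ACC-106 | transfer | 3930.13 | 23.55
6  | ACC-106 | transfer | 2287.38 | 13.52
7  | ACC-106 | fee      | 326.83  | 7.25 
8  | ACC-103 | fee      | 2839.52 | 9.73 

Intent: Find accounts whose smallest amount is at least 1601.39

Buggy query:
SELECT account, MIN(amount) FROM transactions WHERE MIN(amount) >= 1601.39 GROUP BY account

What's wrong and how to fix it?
Bug: Aggregates like MIN are computed per group after WHERE runs

Fix: Replace WHERE with HAVING after the GROUP BY

Corrected query:
SELECT account, MIN(amount) FROM transactions GROUP BY account HAVING MIN(amount) >= 1601.39

Result:
(no rows)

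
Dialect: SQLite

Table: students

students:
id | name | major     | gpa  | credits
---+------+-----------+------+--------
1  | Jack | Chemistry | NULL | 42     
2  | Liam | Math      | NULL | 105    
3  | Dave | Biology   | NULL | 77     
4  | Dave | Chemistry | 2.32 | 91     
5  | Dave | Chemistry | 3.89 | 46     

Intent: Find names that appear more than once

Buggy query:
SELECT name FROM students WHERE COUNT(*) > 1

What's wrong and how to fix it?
Bug: WHERE can't reference COUNT(*); aggregates are computed after WHERE

Fix: Group first, then use HAVING for the count condition

Corrected query:
SELECT name FROM students GROUP BY name HAVING COUNT(*) > 1

Result:
name
----
Dave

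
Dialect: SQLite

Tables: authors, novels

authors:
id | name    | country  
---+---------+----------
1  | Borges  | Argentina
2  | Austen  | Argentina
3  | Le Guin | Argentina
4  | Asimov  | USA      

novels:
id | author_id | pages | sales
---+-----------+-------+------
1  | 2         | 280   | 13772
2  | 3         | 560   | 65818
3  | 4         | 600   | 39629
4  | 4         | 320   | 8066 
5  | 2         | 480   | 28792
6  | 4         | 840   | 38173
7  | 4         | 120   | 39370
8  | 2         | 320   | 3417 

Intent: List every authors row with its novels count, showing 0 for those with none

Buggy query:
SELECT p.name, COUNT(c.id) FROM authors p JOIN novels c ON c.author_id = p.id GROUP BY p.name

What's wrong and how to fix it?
Bug: INNER JOIN drops authors rows that have no matching novels rows

Fix: Use LEFT JOIN so parents without children still appear (COUNT(c.id) gives 0)

Corrected query:
SELECT p.name, COUNT(c.id) FROM authors p LEFT JOIN novels c ON c.author_id = p.id GROUP BY p.name

Result:
name    | COUNT(c.id)
--------+------------
Asimov  | 4          
Austen  | 3          
Borges  | 0          
Le Guin | 1          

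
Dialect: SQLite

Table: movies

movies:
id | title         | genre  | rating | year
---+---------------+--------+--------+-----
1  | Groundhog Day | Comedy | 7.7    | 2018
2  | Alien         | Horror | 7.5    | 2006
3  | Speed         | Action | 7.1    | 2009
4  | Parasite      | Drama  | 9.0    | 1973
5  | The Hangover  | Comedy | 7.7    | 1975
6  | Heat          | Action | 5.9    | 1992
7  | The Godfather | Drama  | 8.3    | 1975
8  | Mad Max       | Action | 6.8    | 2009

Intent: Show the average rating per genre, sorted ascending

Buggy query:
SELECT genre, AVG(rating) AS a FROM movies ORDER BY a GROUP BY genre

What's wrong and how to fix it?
Bug: GROUP BY must precede ORDER BY

Fix: Move ORDER BY to the end, after GROUP BY

Corrected query:
SELECT genre, AVG(rating) AS a FROM movies GROUP BY genre ORDER BY a

Result:
genre  | a   
-------+-----
Action | 6.6 
Horror | 7.5 
Comedy | 7.7 
Drama  | 8.65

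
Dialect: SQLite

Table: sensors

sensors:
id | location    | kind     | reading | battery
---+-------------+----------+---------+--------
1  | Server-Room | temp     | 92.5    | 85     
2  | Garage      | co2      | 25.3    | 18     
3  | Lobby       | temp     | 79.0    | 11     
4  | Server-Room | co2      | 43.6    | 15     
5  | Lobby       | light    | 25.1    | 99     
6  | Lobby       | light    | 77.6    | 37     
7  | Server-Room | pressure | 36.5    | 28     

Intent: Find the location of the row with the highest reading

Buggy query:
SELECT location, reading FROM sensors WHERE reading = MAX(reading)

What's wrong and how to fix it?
Bug: WHERE is evaluated per row; an aggregate over the whole table isn't defined there

Fix: Wrap MAX in a scalar subquery so WHERE compares against a single value

Corrected query:
SELECT location, reading FROM sensors WHERE reading = (SELECT MAX(reading) FROM sensors)

Result:
location    | reading
------------+--------
Server-Room | 92.5   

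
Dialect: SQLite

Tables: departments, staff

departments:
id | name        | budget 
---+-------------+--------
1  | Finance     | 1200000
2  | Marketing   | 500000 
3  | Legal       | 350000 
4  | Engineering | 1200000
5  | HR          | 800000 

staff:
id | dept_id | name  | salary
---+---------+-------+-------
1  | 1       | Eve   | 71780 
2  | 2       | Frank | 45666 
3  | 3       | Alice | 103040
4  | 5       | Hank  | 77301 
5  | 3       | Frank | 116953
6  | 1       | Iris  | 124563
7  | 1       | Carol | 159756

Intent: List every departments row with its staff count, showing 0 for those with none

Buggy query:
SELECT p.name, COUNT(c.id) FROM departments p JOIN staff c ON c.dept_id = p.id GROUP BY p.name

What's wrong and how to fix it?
Bug: An inner join excludes parents with zero children

Fix: Use LEFT JOIN so parents without children still appear (COUNT(c.id) gives 0)

Corrected query:
SELECT p.name, COUNT(c.id) FROM departments p LEFT JOIN staff c ON c.dept_id = p.id GROUP BY p.name

Result:
name        | COUNT(c.id)
------------+------------
Engineering | 0          
Finance     | 3          
HR          | 1          
Legal       | 2          
Marketing   | 1          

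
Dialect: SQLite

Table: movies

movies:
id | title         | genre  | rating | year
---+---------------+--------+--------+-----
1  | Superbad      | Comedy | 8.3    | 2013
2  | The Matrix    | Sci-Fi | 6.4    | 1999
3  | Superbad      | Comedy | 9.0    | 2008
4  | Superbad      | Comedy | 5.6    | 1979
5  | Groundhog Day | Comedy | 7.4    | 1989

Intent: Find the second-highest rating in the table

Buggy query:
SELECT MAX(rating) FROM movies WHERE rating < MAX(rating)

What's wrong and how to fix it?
Bug: MAX(rating) on the right of the comparison is an aggregate-in-WHERE error

Fix: Put the inner MAX in a scalar subquery

Corrected query:
SELECT MAX(rating) FROM movies WHERE rating < (SELECT MAX(rating) FROM movies)

Result:
MAX(rating)
-----------
8.3        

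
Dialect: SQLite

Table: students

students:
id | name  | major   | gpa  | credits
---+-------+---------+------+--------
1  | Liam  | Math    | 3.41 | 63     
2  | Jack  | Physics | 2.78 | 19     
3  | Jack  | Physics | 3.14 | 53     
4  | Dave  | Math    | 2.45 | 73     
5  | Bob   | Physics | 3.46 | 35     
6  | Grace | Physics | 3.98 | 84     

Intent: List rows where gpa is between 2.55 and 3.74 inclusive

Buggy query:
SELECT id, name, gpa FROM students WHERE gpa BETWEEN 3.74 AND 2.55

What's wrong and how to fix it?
Bug: The bounds are reversed; BETWEEN a AND b requires a <= b to match anything

Fix: Write BETWEEN 2.55 AND 3.74

Corrected query:
SELECT id, name, gpa FROM students WHERE gpa BETWEEN 2.55 AND 3.74

Result:
id | name | gpa 
---+------+-----
1  | Liam | 3.41
2  | Jack | 2.78
3  | Jack | 3.14
5  | Bob  | 3.46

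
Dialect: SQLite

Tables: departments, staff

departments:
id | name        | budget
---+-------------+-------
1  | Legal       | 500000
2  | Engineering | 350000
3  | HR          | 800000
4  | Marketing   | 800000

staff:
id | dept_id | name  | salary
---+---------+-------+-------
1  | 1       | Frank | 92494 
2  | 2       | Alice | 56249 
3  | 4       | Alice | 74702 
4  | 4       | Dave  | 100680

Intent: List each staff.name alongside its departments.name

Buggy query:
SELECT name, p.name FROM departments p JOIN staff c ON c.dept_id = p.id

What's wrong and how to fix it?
Bug: Both tables have a 'name' column; the unqualified reference is ambiguous

Fix: Prefix ambiguous columns with the table alias

Corrected query:
SELECT c.name, p.name FROM departments p JOIN staff c ON c.dept_id = p.id

Result:
name  | name       
------+------------
Frank | Legal      
Alice | Engineering
Alice | Marketing  
Dave  | Marketing  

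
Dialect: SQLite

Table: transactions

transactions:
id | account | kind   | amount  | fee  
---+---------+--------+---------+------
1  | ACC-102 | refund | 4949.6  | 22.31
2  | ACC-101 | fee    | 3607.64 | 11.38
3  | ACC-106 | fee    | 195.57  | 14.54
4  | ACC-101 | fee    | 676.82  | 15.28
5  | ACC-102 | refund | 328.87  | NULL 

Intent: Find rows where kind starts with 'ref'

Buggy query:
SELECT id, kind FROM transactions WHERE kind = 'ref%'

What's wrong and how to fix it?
Bug: Wildcards only work with LIKE; '=' treats '%' as a literal character

Fix: Use LIKE for wildcard pattern matching

Corrected query:
SELECT id, kind FROM transactions WHERE kind LIKE 'ref%'

Result:
id | kind  
---+-------
1  | refund
5  | refund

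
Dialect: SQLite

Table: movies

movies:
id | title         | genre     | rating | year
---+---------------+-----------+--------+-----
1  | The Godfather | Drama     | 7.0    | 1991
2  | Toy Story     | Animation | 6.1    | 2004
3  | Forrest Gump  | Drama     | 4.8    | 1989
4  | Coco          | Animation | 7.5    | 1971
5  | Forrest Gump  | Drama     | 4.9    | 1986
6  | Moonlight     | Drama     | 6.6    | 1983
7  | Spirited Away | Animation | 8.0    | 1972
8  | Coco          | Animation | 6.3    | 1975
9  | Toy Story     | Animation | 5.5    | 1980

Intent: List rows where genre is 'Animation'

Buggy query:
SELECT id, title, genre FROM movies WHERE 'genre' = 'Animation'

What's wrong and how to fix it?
Bug: 'genre' in single quotes is a string literal, not the column; the comparison is literal-vs-literal and never true

Fix: Reference the column as genre without single quotes

Corrected query:
SELECT id, title, genre FROM movies WHERE genre = 'Animation'

Result:
id | title         | genre    
---+---------------+----------
2  | Toy Story     | Animation
4  | Coco          | Animation
7  | Spirited Away | Animation
8  | Coco          | Animation
9  | Toy Story     | Animation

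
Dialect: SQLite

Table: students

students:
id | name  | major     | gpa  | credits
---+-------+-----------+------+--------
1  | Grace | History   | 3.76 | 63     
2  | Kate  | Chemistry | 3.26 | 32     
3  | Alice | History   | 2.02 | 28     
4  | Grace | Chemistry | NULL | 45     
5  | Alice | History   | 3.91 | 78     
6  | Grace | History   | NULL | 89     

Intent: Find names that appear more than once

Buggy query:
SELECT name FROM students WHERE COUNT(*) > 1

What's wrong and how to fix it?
Bug: COUNT(*) is an aggregate and cannot be used in WHERE

Fix: Group first, then use HAVING for the count condition

Corrected query:
SELECT name FROM students GROUP BY name HAVING COUNT(*) > 1

Result:
name 
-----
Alice
Grace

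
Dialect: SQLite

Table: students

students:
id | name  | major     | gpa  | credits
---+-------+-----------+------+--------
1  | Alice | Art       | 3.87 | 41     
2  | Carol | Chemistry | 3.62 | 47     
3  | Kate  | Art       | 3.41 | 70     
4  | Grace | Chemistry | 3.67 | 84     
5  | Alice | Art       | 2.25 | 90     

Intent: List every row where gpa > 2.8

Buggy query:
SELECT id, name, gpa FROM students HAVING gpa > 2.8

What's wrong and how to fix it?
Bug: HAVING filters the output of aggregation, but this query has no GROUP BY and no aggregate functions, so SQLite rejects it (HAVING clause on a non-aggregate query); the condition here is per row

Fix: Use WHERE for row-level filtering

Corrected query:
SELECT id, name, gpa FROM students WHERE gpa > 2.8

Result:
id | name  | gpa 
---+-------+-----
1  | Alice | 3.87
2  | Carol | 3.62
3  | Kate  | 3.41
4  | Grace | 3.67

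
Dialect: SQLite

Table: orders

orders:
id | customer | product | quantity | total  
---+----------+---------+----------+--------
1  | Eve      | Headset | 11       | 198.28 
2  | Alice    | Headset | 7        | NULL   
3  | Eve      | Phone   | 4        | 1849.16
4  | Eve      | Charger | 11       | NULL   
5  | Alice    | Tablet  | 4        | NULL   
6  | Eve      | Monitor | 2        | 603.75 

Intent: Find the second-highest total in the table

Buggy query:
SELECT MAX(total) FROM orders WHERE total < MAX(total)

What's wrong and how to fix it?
Bug: The inner MAX is an aggregate inside WHERE, which is not allowed

Fix: Put the inner MAX in a scalar subquery

Corrected query:
SELECT MAX(total) FROM orders WHERE total < (SELECT MAX(total) FROM orders)

Result:
MAX(total)
----------
603.75    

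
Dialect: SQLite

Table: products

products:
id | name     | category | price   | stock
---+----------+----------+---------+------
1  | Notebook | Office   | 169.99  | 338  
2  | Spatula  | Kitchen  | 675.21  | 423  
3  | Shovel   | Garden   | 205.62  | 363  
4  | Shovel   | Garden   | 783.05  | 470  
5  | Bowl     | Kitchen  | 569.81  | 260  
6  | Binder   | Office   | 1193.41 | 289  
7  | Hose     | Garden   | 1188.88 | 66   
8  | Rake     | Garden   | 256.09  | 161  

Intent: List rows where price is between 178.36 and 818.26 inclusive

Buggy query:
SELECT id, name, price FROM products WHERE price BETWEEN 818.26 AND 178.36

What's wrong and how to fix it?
Bug: BETWEEN expects the lower bound first; with 818.26 AND 178.36 the range is empty

Fix: Swap the bounds so the smaller value comes first

Corrected query:
SELECT id, name, price FROM products WHERE price BETWEEN 178.36 AND 818.26

Result:
id | name    | price 
---+---------+-------
2  | Spatula | 675.21
3  | Shovel  | 205.62
4  | Shovel  | 783.05
5  | Bowl    | 569.81
8  | Rake    | 256.09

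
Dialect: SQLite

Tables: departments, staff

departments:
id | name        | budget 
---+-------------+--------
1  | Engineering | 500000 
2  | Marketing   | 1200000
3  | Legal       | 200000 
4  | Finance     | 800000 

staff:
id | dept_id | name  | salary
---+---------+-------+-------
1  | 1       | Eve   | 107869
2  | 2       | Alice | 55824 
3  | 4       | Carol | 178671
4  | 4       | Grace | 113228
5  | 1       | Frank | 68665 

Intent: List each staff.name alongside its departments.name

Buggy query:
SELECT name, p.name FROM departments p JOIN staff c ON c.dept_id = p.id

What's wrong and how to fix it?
Bug: 'name' exists in both joined tables, so the database can't tell which one is meant

Fix: Prefix ambiguous columns with the table alias

Corrected query:
SELECT c.name, p.name FROM departments p JOIN staff c ON c.dept_id = p.id

Result:
name  | name       
------+------------
Eve   | Engineering
Alice | Marketing  
Carol | Finance    
Grace | Finance    
Frank | Engineering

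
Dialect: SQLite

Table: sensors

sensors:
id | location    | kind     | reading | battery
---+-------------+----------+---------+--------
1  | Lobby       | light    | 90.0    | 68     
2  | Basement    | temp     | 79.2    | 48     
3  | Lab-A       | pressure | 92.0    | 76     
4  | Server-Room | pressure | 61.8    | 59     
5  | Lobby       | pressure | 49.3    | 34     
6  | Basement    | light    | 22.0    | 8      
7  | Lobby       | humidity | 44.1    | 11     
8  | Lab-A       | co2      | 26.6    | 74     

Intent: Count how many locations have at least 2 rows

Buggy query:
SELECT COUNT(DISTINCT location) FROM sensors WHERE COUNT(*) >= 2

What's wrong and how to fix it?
Bug: WHERE filters individual rows, not groups, so a group-level COUNT is invalid there

Fix: Use a subquery that GROUPs and filters with HAVING, then count its rows

Corrected query:
SELECT COUNT(*) FROM (SELECT location FROM sensors GROUP BY location HAVING COUNT(*) >= 2)

Result:
COUNT(*)
--------
3       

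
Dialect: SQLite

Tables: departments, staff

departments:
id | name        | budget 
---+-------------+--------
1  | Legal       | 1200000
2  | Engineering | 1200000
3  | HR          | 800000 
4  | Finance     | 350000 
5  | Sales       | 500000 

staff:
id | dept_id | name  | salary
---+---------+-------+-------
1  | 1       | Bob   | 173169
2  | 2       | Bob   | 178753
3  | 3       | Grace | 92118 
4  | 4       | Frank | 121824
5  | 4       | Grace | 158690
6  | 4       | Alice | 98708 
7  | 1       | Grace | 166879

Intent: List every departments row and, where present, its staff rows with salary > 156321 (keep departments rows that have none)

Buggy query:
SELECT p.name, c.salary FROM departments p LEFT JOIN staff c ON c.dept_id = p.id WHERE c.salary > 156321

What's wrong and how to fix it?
Bug: Filtering c.salary in WHERE discards the NULL rows produced by LEFT JOIN, turning it into an inner join

Fix: Put 'c.salary > 156321' in the JOIN's ON clause instead of WHERE

Corrected query:
SELECT p.name, c.salary FROM departments p LEFT JOIN staff c ON c.dept_id = p.id AND c.salary > 156321

Result:
name        | salary
------------+-------
Legal       | 166879
Legal       | 173169
Engineering | 178753
HR          | NULL  
Finance     | 158690
Sales       | NULL  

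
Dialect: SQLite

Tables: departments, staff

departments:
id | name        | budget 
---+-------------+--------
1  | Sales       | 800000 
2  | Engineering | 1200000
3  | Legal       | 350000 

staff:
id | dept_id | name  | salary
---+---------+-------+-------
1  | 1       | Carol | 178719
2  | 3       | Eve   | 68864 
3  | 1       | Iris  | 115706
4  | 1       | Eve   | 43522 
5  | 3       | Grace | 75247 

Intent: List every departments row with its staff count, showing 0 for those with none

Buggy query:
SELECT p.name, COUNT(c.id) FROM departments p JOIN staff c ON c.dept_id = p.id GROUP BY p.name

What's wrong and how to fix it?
Bug: An inner join excludes parents with zero children

Fix: Switch to LEFT JOIN to retain unmatched parent rows

Corrected query:
SELECT p.name, COUNT(c.id) FROM departments p LEFT JOIN staff c ON c.dept_id = p.id GROUP BY p.name

Result:
name        | COUNT(c.id)
------------+------------
Engineering | 0          
Legal       | 2          
Sales       | 3          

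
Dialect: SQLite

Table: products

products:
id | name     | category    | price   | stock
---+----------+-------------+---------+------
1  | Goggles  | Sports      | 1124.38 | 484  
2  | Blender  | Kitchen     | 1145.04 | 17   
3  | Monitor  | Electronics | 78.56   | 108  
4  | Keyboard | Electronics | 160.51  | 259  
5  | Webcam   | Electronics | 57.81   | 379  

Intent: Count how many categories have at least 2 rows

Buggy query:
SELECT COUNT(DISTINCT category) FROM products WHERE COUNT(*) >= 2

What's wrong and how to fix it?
Bug: WHERE filters individual rows, not groups, so a group-level COUNT is invalid there

Fix: Use a subquery that GROUPs and filters with HAVING, then count its rows

Corrected query:
SELECT COUNT(*) FROM (SELECT category FROM products GROUP BY category HAVING COUNT(*) >= 2)

Result:
COUNT(*)
--------
1       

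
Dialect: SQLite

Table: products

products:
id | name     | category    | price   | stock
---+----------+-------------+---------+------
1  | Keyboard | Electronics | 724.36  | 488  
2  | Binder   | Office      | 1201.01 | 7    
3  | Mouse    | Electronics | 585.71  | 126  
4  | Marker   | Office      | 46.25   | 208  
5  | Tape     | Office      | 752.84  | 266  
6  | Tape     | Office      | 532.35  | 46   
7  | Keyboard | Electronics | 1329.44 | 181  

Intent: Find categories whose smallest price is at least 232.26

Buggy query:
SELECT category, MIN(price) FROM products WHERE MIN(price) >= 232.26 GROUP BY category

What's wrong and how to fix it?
Bug: MIN() in WHERE is a misuse of aggregate

Fix: Replace WHERE with HAVING after the GROUP BY

Corrected query:
SELECT category, MIN(price) FROM products GROUP BY category HAVING MIN(price) >= 232.26

Result:
category    | MIN(price)
------------+-----------
Electronics | 585.71    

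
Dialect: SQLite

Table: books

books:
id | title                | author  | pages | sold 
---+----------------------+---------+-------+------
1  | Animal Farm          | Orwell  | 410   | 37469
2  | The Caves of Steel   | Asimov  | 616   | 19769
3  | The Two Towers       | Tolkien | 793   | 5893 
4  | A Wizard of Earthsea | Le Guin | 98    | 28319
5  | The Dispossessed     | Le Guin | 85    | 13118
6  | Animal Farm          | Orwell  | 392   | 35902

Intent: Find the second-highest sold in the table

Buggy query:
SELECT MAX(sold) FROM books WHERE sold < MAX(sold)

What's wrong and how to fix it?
Bug: MAX(sold) on the right of the comparison is an aggregate-in-WHERE error

Fix: Put the inner MAX in a scalar subquery

Corrected query:
SELECT MAX(sold) FROM books WHERE sold < (SELECT MAX(sold) FROM books)

Result:
MAX(sold)
---------
35902    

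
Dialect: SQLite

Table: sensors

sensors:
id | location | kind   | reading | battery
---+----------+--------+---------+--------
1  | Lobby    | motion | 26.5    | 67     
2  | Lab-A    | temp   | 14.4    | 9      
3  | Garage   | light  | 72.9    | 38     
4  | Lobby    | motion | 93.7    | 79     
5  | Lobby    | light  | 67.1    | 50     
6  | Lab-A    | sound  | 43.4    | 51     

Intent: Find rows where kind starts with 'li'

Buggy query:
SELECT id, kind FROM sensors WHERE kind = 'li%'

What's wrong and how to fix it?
Bug: '=' compares the literal string including the % character; pattern matching needs LIKE

Fix: Replace '=' with LIKE so 'li%' is treated as a pattern

Corrected query:
SELECT id, kind FROM sensors WHERE kind LIKE 'li%'

Result:
id | kind 
---+------
3  | light
5  | light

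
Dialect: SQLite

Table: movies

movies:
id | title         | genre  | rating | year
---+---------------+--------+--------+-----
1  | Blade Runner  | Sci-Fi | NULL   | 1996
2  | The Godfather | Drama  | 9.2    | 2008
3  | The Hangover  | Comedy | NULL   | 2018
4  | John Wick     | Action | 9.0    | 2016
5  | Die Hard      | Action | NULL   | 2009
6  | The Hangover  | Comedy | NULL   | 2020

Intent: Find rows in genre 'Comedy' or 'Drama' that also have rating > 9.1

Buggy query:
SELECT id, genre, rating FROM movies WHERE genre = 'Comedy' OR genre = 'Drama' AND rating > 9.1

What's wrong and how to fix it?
Bug: AND binds tighter than OR, so this parses as genre = 'Comedy' OR (genre = 'Drama' AND rating > 9.1)

Fix: Add parentheses around the OR so the AND applies to both alternatives

Corrected query:
SELECT id, genre, rating FROM movies WHERE (genre = 'Comedy' OR genre = 'Drama') AND rating > 9.1

Result:
id | genre | rating
---+-------+-------
2  | Drama | 9.2   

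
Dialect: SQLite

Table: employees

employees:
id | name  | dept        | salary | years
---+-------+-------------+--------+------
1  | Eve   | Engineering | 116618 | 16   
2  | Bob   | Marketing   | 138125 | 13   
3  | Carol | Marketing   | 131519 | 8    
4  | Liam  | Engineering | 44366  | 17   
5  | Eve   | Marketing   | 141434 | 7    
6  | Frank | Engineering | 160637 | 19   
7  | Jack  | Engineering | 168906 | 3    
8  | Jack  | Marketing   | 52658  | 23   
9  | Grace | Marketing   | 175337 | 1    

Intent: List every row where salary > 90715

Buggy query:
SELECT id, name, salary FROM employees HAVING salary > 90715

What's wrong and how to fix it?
Bug: HAVING filters the output of aggregation, but this query has no GROUP BY and no aggregate functions, so SQLite rejects it (HAVING clause on a non-aggregate query); the condition here is per row

Fix: Use WHERE for row-level filtering

Corrected query:
SELECT id, name, salary FROM employees WHERE salary > 90715

Result:
id | name  | salary
---+-------+-------
1  | Eve   | 116618
2  | Bob   | 138125
3  | Carol | 131519
5  | Eve   | 141434
6  | Frank | 160637
7  | Jack  | 168906
9  | Grace | 175337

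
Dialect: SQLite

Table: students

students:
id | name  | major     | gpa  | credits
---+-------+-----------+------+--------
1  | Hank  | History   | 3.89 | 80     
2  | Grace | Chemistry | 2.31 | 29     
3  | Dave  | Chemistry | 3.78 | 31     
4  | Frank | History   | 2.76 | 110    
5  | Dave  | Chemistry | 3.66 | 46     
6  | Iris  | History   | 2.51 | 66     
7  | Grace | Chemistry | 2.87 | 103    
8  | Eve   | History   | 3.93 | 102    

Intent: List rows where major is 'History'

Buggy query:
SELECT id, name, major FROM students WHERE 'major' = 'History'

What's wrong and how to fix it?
Bug: Single quotes denote string literals in SQL; the column name is being compared as a constant string

Fix: Remove the quotes around the column name (or use double quotes for an identifier)

Corrected query:
SELECT id, name, major FROM students WHERE major = 'History'

Result:
id | name  | major  
---+-------+--------
1  | Hank  | History
4  | Frank | History
6  | Iris  | History
8  | Eve   | History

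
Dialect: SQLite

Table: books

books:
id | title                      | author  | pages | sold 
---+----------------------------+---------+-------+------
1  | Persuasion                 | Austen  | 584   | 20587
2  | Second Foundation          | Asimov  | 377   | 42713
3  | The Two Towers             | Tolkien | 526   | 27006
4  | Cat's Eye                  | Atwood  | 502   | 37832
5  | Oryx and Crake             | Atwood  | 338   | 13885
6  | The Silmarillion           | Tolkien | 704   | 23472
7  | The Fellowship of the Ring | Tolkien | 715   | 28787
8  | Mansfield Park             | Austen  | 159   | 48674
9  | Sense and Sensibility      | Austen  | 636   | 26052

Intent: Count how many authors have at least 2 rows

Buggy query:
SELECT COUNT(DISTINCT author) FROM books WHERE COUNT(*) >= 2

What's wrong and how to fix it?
Bug: COUNT(*) cannot appear in WHERE; the per-group count doesn't exist yet

Fix: Group first with HAVING COUNT(*) >= 2, then COUNT the resulting groups

Corrected query:
SELECT COUNT(*) FROM (SELECT author FROM books GROUP BY author HAVING COUNT(*) >= 2)

Result:
COUNT(*)
--------
3       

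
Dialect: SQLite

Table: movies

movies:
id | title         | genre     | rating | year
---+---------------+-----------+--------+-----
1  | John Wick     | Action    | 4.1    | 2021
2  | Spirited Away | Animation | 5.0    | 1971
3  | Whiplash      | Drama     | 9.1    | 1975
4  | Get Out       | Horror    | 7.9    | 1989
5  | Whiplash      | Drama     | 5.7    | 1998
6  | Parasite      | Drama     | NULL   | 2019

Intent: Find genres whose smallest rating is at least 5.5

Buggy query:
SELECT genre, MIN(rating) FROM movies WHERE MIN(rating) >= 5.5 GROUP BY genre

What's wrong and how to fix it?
Bug: Aggregates like MIN are computed per group after WHERE runs

Fix: Use HAVING for the per-group MIN condition

Corrected query:
SELECT genre, MIN(rating) FROM movies GROUP BY genre HAVING MIN(rating) >= 5.5

Result:
genre  | MIN(rating)
-------+------------
Drama  | 5.7        
Horror | 7.9        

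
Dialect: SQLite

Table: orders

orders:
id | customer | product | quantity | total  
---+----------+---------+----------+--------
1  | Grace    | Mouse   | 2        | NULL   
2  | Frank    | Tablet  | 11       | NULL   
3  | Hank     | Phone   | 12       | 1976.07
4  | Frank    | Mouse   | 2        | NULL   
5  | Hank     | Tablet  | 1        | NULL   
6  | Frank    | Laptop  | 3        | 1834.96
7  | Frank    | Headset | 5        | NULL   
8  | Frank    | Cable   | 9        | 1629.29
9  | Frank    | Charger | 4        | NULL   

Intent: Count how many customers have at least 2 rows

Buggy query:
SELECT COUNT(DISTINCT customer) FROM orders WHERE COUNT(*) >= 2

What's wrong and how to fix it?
Bug: COUNT(*) cannot appear in WHERE; the per-group count doesn't exist yet

Fix: Group first with HAVING COUNT(*) >= 2, then COUNT the resulting groups

Corrected query:
SELECT COUNT(*) FROM (SELECT customer FROM orders GROUP BY customer HAVING COUNT(*) >= 2)

Result:
COUNT(*)
--------
2       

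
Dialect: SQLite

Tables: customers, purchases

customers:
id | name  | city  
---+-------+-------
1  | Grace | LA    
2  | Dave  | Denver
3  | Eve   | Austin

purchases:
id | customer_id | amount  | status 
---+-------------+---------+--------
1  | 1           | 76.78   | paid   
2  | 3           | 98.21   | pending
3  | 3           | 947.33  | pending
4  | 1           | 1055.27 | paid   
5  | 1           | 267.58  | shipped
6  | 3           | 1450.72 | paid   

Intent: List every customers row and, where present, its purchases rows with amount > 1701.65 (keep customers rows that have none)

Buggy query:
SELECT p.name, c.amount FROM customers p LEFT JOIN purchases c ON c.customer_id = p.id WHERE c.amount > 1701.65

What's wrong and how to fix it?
Bug: A WHERE condition on the right-hand table after LEFT JOIN drops unmatched parents

Fix: Put 'c.amount > 1701.65' in the JOIN's ON clause instead of WHERE

Corrected query:
SELECT p.name, c.amount FROM customers p LEFT JOIN purchases c ON c.customer_id = p.id AND c.amount > 1701.65

Result:
name  | amount
------+-------
Grace | NULL  
Dave  | NULL  
Eve   | NULL  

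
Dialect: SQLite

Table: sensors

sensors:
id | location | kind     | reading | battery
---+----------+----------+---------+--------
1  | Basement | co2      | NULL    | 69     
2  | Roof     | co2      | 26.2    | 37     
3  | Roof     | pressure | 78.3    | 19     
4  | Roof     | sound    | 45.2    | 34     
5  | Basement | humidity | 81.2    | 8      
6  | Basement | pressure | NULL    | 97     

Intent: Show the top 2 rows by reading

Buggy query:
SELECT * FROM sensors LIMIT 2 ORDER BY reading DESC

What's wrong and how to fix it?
Bug: LIMIT must come after ORDER BY

Fix: Sort with ORDER BY, then apply LIMIT

Corrected query:
SELECT * FROM sensors ORDER BY reading DESC LIMIT 2

Result:
id | location | kind     | reading | battery
---+----------+----------+---------+--------
5  | Basement | humidity | 81.2    | 8      
3  | Roof     | pressure | 78.3    | 19     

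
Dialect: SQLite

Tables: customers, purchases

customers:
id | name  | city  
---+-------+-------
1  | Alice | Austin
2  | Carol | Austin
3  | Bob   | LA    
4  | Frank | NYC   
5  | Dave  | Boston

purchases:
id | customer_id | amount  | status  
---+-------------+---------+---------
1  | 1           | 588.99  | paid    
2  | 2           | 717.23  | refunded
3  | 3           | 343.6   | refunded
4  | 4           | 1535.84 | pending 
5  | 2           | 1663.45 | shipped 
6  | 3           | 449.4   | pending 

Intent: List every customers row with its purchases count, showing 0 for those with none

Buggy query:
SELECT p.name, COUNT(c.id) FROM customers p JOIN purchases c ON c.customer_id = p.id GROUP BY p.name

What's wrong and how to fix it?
Bug: An inner join excludes parents with zero children

Fix: Use LEFT JOIN so parents without children still appear (COUNT(c.id) gives 0)

Corrected query:
SELECT p.name, COUNT(c.id) FROM customers p LEFT JOIN purchases c ON c.customer_id = p.id GROUP BY p.name

Result:
name  | COUNT(c.id)
------+------------
Alice | 1          
Bob   | 2          
Carol | 2          
Dave  | 0          
Frank | 1          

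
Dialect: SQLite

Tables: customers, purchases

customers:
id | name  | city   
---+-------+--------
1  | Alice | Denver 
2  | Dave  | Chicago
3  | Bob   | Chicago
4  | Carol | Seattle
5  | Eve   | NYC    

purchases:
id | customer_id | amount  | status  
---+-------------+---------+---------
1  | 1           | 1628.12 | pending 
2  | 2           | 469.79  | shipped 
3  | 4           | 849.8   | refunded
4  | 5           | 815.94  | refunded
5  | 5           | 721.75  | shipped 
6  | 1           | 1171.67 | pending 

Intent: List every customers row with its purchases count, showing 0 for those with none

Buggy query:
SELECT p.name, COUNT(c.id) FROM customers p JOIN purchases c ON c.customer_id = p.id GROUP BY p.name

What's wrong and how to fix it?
Bug: INNER JOIN drops customers rows that have no matching purchases rows

Fix: Switch to LEFT JOIN to retain unmatched parent rows

Corrected query:
SELECT p.name, COUNT(c.id) FROM customers p LEFT JOIN purchases c ON c.customer_id = p.id GROUP BY p.name

Result:
name  | COUNT(c.id)
------+------------
Alice | 2          
Bob   | 0          
Carol | 1          
Dave  | 1          
Eve   | 2          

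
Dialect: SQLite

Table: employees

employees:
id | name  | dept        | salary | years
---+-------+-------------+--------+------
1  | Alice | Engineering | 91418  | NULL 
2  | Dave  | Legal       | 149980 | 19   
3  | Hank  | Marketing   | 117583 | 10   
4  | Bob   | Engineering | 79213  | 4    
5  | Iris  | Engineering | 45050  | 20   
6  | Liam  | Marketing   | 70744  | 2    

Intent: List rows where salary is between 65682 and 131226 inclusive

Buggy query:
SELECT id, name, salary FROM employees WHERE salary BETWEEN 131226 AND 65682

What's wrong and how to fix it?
Bug: The bounds are reversed; BETWEEN a AND b requires a <= b to match anything

Fix: Swap the bounds so the smaller value comes first

Corrected query:
SELECT id, name, salary FROM employees WHERE salary BETWEEN 65682 AND 131226

Result:
id | name  | salary
---+-------+-------
1  | Alice | 91418 
3  | Hank  | 117583
4  | Bob   | 79213 
6  | Liam  | 70744 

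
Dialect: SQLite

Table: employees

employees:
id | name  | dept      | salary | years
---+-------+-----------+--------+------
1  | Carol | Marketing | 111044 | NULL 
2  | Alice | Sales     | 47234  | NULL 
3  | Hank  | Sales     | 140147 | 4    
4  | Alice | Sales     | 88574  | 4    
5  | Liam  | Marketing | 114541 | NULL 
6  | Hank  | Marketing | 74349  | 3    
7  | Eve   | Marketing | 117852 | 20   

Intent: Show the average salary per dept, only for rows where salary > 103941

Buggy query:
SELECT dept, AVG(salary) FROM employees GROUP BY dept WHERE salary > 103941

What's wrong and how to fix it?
Bug: WHERE cannot follow GROUP BY

Fix: Move the WHERE clause before GROUP BY

Corrected query:
SELECT dept, AVG(salary) FROM employees WHERE salary > 103941 GROUP BY dept

Result:
dept      | AVG(salary)
----------+------------
Marketing | 114479     
Sales     | 140147     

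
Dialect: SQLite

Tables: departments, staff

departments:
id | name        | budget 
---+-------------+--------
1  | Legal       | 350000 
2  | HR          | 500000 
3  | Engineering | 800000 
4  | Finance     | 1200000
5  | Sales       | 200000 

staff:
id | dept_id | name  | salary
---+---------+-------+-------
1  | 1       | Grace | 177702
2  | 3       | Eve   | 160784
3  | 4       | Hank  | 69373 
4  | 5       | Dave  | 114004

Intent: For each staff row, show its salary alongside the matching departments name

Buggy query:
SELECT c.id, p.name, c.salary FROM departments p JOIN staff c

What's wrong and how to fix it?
Bug: JOIN with no ON clause produces a cartesian product; every staff row pairs with every departments row

Fix: Specify the join condition linking the foreign key to the parent id

Corrected query:
SELECT c.id, p.name, c.salary FROM departments p JOIN staff c ON c.dept_id = p.id

Result:
id | name        | salary
---+-------------+-------
1  | Legal       | 177702
2  | Engineering | 160784
3  | Finance     | 69373 
4  | Sales       | 114004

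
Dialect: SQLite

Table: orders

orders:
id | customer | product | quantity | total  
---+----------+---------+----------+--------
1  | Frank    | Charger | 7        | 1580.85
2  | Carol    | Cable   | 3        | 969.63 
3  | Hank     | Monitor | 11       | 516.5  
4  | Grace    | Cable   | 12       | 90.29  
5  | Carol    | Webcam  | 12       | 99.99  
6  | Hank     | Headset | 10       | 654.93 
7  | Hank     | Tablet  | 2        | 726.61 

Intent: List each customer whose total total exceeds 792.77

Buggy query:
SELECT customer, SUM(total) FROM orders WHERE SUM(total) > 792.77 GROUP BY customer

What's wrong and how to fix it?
Bug: Aggregate functions cannot appear in a WHERE clause

Fix: Move the aggregate condition to a HAVING clause

Corrected query:
SELECT customer, SUM(total) FROM orders GROUP BY customer HAVING SUM(total) > 792.77

Result:
customer | SUM(total)
---------+-----------
Carol    | 1069.62   
Frank    | 1580.85   
Hank     | 1898.04   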